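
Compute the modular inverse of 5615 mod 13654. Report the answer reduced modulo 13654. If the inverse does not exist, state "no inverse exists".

1887

gcd(13654, 5615) by repeated division:
13654 = 2·5615 + 2424
5615 = 2·2424 + 767
2424 = 3·767 + 123
767 = 6·123 + 29
123 = 4·29 + 7
29 = 4·7 + 1
7 = 7·1 + 0
The gcd is 1. Working backward:
1 = 29 − 4·7
1 = −4·123 + 17·29
1 = 17·767 − 106·123
1 = −106·2424 + 335·767
1 = 335·5615 − 776·2424
1 = −776·13654 + 1887·5615
So 5615·1887 ≡ 1 (mod 13654).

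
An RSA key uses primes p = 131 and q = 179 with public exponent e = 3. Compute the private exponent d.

φ(n) = (p−1)(q−1) = 130·178 = 23140.
Need d with 3·d ≡ 1 (mod 23140). Apply the extended Euclidean algorithm:
23140 = 7713·3 + 1
3 = 3·1 + 0
Back-substitute:
1 = 23140 − 7713·3
So 3·(-7713) ≡ 1 (mod 23140), hence d ≡ -7713 ≡ 15427 (mod 23140).

15427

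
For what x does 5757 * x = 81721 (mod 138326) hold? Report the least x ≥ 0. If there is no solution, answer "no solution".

First find gcd(5757, 138326):
138326 = 24*5757 + 158
5757 = 36*158 + 69
158 = 2*69 + 20
69 = 3*20 + 9
20 = 2*9 + 2
9 = 4*2 + 1
2 = 2*1 + 0
gcd = 1, so a unique solution mod 138326 exists.
Back-substitute for the Bézout coefficients:
1 = 9 − 4·2
1 = −4·20 + 9·9
1 = 9·69 − 31·20
1 = −31·158 + 71·69
1 = 71·5757 − 2587·158
1 = −2587·138326 + 62159·5757
So 5757·(62159) ≡ 1 (mod 138326), giving 5757⁻¹ ≡ 62159.
x ≡ 5757⁻¹·81721 ≡ 62159·81721 ≡ 88267 (mod 138326).

88267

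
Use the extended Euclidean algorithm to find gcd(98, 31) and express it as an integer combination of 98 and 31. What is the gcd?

Apply Euclid's algorithm to 98 and 31:
98 = 3×31 + 5
31 = 6×5 + 1
5 = 5×1 + 0
gcd(98, 31) = 1.
Express as a combination:
1 = 31 − 6·5
1 = −6·98 + 19·31
So 1 = (-6)·98 + (19)·31.

1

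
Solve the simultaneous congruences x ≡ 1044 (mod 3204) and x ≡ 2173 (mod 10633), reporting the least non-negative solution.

7264512

Write x = 1044 + 3204·k. Then 3204·k ≡ 2173 − 1044 ≡ 1129 (mod 10633).
Need 3204⁻¹ mod 10633. Extended Euclid on (10633, 3204):
10633 = 3*3204 + 1021
3204 = 3*1021 + 141
1021 = 7*141 + 34
141 = 4*34 + 5
34 = 6*5 + 4
5 = 1*4 + 1
4 = 4*1 + 0
Back-substitute:
1 = 5 − 4
1 = −34 + 7·5
1 = 7·141 − 29·34
1 = −29·1021 + 210·141
1 = 210·3204 − 659·1021
1 = −659·10633 + 2187·3204
3204⁻¹ ≡ 2187 (mod 10633), so k ≡ 2187·1129 ≡ 2267 (mod 10633).
x = 1044 + 3204·2267 = 7264512.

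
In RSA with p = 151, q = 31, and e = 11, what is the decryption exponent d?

φ(n) = (p−1)(q−1) = 150·30 = 4500.
Need d with 11·d ≡ 1 (mod 4500). Apply the extended Euclidean algorithm:
4500 = 409*11 + 1
11 = 11*1 + 0
Back-substitute:
1 = 4500 − 409·11
So 11·(-409) ≡ 1 (mod 4500), hence d ≡ -409 ≡ 4091 (mod 4500).

4091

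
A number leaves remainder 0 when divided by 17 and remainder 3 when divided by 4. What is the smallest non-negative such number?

Write x = 0 + 17·k. Then 17·k ≡ 3 − 0 ≡ 3 (mod 4).
Need 17⁻¹ mod 4. Extended Euclid on (4, 1):
4 = 4·1 + 0
17⁻¹ ≡ 1 (mod 4), so k ≡ 1·3 ≡ 3 (mod 4).
x = 0 + 17·3 = 51.

51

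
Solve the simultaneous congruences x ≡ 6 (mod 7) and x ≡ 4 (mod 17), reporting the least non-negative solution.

55

Write x = 6 + 7·k. Then 7·k ≡ 4 − 6 ≡ 15 (mod 17).
Need 7⁻¹ mod 17. Extended Euclid on (17, 7):
17 = 2*7 + 3
7 = 2*3 + 1
3 = 3*1 + 0
Back-substitute:
1 = 7 − 2·3
1 = −2·17 + 5·7
7⁻¹ ≡ 5 (mod 17), so k ≡ 5·15 ≡ 7 (mod 17).
x = 6 + 7·7 = 55.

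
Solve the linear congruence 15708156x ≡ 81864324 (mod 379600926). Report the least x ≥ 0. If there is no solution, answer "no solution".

First find gcd(15708156, 379600926):
379600926 = 24·15708156 + 2605182
15708156 = 6·2605182 + 77064
2605182 = 33·77064 + 62070
77064 = 1·62070 + 14994
62070 = 4·14994 + 2094
14994 = 7·2094 + 336
2094 = 6·336 + 78
336 = 4·78 + 24
78 = 3·24 + 6
24 = 4·6 + 0
gcd = 6 and 6 | 81864324, so solutions exist. Divide through by 6: 2618026x ≡ 13644054 (mod 63266821).
Now find 2618026⁻¹ mod 63266821:
63266821 = 24·2618026 + 434197
2618026 = 6·434197 + 12844
434197 = 33·12844 + 10345
12844 = 1·10345 + 2499
10345 = 4·2499 + 349
2499 = 7·349 + 56
349 = 6·56 + 13
56 = 4·13 + 4
13 = 3·4 + 1
4 = 4·1 + 0
Back-substitute:
1 = 13 − 3·4
1 = −3·56 + 13·13
1 = 13·349 − 81·56
1 = −81·2499 + 580·349
1 = 580·10345 − 2401·2499
1 = −2401·12844 + 2981·10345
1 = 2981·434197 − 100774·12844
1 = −100774·2618026 + 607625·434197
1 = 607625·63266821 − 14683774·2618026
So 2618026·(-14683774) ≡ 1 (mod 63266821), i.e. 2618026⁻¹ ≡ 48583047.
Then x ≡ 48583047·13644054 ≡ 14212231 (mod 63266821); the smallest non-negative solution is x = 14212231.

14212231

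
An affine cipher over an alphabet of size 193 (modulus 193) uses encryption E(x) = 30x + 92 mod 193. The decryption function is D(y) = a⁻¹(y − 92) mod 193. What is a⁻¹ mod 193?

148

Apply the Euclidean algorithm to 193 and 30:
193 = 6×30 + 13
30 = 2×13 + 4
13 = 3×4 + 1
4 = 4×1 + 0
The gcd is 1. Working backward:
1 = 13 − 3·4
1 = −3·30 + 7·13
1 = 7·193 − 45·30
So 30·(-45) ≡ 1 (mod 193), and -45 ≡ 148 (mod 193).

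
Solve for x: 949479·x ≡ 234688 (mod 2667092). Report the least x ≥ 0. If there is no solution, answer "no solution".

First find gcd(949479, 2667092):
2667092 = 2·949479 + 768134
949479 = 1·768134 + 181345
768134 = 4·181345 + 42754
181345 = 4·42754 + 10329
42754 = 4·10329 + 1438
10329 = 7·1438 + 263
1438 = 5·263 + 123
263 = 2·123 + 17
123 = 7·17 + 4
17 = 4·4 + 1
4 = 4·1 + 0
gcd = 1, so a unique solution mod 2667092 exists.
Back-substitute for the Bézout coefficients:
1 = 17 − 4·4
1 = −4·123 + 29·17
1 = 29·263 − 62·123
1 = −62·1438 + 339·263
1 = 339·10329 − 2435·1438
1 = −2435·42754 + 10079·10329
1 = 10079·181345 − 42751·42754
1 = −42751·768134 + 181083·181345
1 = 181083·949479 − 223834·768134
1 = −223834·2667092 + 628751·949479
So 949479·(628751) ≡ 1 (mod 2667092), giving 949479⁻¹ ≡ 628751.
x ≡ 949479⁻¹·234688 ≡ 628751·234688 ≡ 782696 (mod 2667092).

782696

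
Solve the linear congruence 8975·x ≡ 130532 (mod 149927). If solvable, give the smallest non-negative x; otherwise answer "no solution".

First find gcd(8975, 149927):
149927 = 16×8975 + 6327
8975 = 1×6327 + 2648
6327 = 2×2648 + 1031
2648 = 2×1031 + 586
1031 = 1×586 + 445
586 = 1×445 + 141
445 = 3×141 + 22
141 = 6×22 + 9
22 = 2×9 + 4
9 = 2×4 + 1
4 = 4×1 + 0
gcd = 1, so a unique solution mod 149927 exists.
Back-substitute for the Bézout coefficients:
1 = 9 − 2·4
1 = −2·22 + 5·9
1 = 5·141 − 32·22
1 = −32·445 + 101·141
1 = 101·586 − 133·445
1 = −133·1031 + 234·586
1 = 234·2648 − 601·1031
1 = −601·6327 + 1436·2648
1 = 1436·8975 − 2037·6327
1 = −2037·149927 + 34028·8975
So 8975·(34028) ≡ 1 (mod 149927), giving 8975⁻¹ ≡ 34028.
x ≡ 8975⁻¹·130532 ≡ 34028·130532 ≡ 5594 (mod 149927).

5594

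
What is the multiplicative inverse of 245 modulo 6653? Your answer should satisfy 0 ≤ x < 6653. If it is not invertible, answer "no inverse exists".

Extended Euclidean algorithm:
6653 = 27·245 + 38
245 = 6·38 + 17
38 = 2·17 + 4
17 = 4·4 + 1
4 = 4·1 + 0
Since gcd(245, 6653) = 1, back-substitute to write 1 as a combination:
1 = 17 − 4·4
1 = −4·38 + 9·17
1 = 9·245 − 58·38
1 = −58·6653 + 1575·245
So 245·1575 ≡ 1 (mod 6653).

1575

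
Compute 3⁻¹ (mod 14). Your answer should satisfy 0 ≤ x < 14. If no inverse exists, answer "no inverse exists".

Run Euclid on (14, 3):
14 = 4·3 + 2
3 = 1·2 + 1
2 = 2·1 + 0
gcd = 1, so the inverse exists. Back-substitute:
1 = 3 − 2
1 = −14 + 5·3
So 3·5 ≡ 1 (mod 14).

5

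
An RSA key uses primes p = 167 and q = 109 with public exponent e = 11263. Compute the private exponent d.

17503

φ(n) = (p−1)(q−1) = 166·108 = 17928.
Need d with 11263·d ≡ 1 (mod 17928). Apply the extended Euclidean algorithm:
17928 = 1×11263 + 6665
11263 = 1×6665 + 4598
6665 = 1×4598 + 2067
4598 = 2×2067 + 464
2067 = 4×464 + 211
464 = 2×211 + 42
211 = 5×42 + 1
42 = 42×1 + 0
Back-substitute:
1 = 211 − 5·42
1 = −5·464 + 11·211
1 = 11·2067 − 49·464
1 = −49·4598 + 109·2067
1 = 109·6665 − 158·4598
1 = −158·11263 + 267·6665
1 = 267·17928 − 425·11263
So 11263·(-425) ≡ 1 (mod 17928), hence d ≡ -425 ≡ 17503 (mod 17928).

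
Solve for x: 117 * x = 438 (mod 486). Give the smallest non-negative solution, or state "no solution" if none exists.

gcd(117, 486):
486 = 4·117 + 18
117 = 6·18 + 9
18 = 2·9 + 0
gcd = 9, but 9 ∤ 438, so the congruence has no solution.

no solution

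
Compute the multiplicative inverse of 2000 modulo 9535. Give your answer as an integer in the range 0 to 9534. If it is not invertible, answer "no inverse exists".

no inverse exists

Euclidean algorithm on 9535, 2000:
9535 = 4·2000 + 1535
2000 = 1·1535 + 465
1535 = 3·465 + 140
465 = 3·140 + 45
140 = 3·45 + 5
45 = 9·5 + 0
Since gcd = 5 > 1, 2000 is not a unit mod 9535.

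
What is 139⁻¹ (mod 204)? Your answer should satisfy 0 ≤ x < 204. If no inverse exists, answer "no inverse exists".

91

Apply the Euclidean algorithm to 204 and 139:
204 = 1*139 + 65
139 = 2*65 + 9
65 = 7*9 + 2
9 = 4*2 + 1
2 = 2*1 + 0
The gcd is 1. Working backward:
1 = 9 − 4·2
1 = −4·65 + 29·9
1 = 29·139 − 62·65
1 = −62·204 + 91·139
So 139·91 ≡ 1 (mod 204).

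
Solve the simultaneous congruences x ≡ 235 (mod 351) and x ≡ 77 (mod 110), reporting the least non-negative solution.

32527

Write x = 235 + 351·k. Then 351·k ≡ 77 − 235 ≡ 62 (mod 110).
Need 351⁻¹ mod 110. Extended Euclid on (110, 21):
110 = 5·21 + 5
21 = 4·5 + 1
5 = 5·1 + 0
Back-substitute:
1 = 21 − 4·5
1 = −4·110 + 21·21
351⁻¹ ≡ 21 (mod 110), so k ≡ 21·62 ≡ 92 (mod 110).
x = 235 + 351·92 = 32527.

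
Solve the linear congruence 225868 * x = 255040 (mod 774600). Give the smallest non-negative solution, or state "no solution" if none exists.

First find gcd(225868, 774600):
774600 = 3·225868 + 96996
225868 = 2·96996 + 31876
96996 = 3·31876 + 1368
31876 = 23·1368 + 412
1368 = 3·412 + 132
412 = 3·132 + 16
132 = 8·16 + 4
16 = 4·4 + 0
gcd = 4 and 4 | 255040, so solutions exist. Divide through by 4: 56467x ≡ 63760 (mod 193650).
Now find 56467⁻¹ mod 193650:
193650 = 3×56467 + 24249
56467 = 2×24249 + 7969
24249 = 3×7969 + 342
7969 = 23×342 + 103
342 = 3×103 + 33
103 = 3×33 + 4
33 = 8×4 + 1
4 = 4×1 + 0
Back-substitute:
1 = 33 − 8·4
1 = −8·103 + 25·33
1 = 25·342 − 83·103
1 = −83·7969 + 1934·342
1 = 1934·24249 − 5885·7969
1 = −5885·56467 + 13704·24249
1 = 13704·193650 − 46997·56467
So 56467·(-46997) ≡ 1 (mod 193650), i.e. 56467⁻¹ ≡ 146653.
Then x ≡ 146653·63760 ≡ 11380 (mod 193650); the smallest non-negative solution is x = 11380.

11380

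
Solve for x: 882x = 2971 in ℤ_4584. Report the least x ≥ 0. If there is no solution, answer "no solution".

gcd(882, 4584):
4584 = 5×882 + 174
882 = 5×174 + 12
174 = 14×12 + 6
12 = 2×6 + 0
gcd = 6, but 6 ∤ 2971, so the congruence has no solution.

no solution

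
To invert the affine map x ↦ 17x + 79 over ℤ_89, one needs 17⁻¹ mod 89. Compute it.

Run Euclid on (89, 17):
89 = 5×17 + 4
17 = 4×4 + 1
4 = 4×1 + 0
Since gcd(17, 89) = 1, back-substitute to write 1 as a combination:
1 = 17 − 4·4
1 = −4·89 + 21·17
So 17·21 ≡ 1 (mod 89).

21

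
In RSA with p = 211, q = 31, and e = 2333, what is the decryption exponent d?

φ(n) = (p−1)(q−1) = 210·30 = 6300.
Need d with 2333·d ≡ 1 (mod 6300). Apply the extended Euclidean algorithm:
6300 = 2×2333 + 1634
2333 = 1×1634 + 699
1634 = 2×699 + 236
699 = 2×236 + 227
236 = 1×227 + 9
227 = 25×9 + 2
9 = 4×2 + 1
2 = 2×1 + 0
Back-substitute:
1 = 9 − 4·2
1 = −4·227 + 101·9
1 = 101·236 − 105·227
1 = −105·699 + 311·236
1 = 311·1634 − 727·699
1 = −727·2333 + 1038·1634
1 = 1038·6300 − 2803·2333
So 2333·(-2803) ≡ 1 (mod 6300), hence d ≡ -2803 ≡ 3497 (mod 6300).

3497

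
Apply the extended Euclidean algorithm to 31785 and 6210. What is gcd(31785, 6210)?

Euclidean algorithm:
31785 = 5×6210 + 735
6210 = 8×735 + 330
735 = 2×330 + 75
330 = 4×75 + 30
75 = 2×30 + 15
30 = 2×15 + 0
gcd(31785, 6210) = 15.
Express as a combination:
15 = 75 − 2·30
15 = −2·330 + 9·75
15 = 9·735 − 20·330
15 = −20·6210 + 169·735
15 = 169·31785 − 865·6210
So 15 = (169)·31785 + (-865)·6210.

15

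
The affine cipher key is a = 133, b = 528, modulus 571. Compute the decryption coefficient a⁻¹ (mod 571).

322

gcd(571, 133) by repeated division:
571 = 4*133 + 39
133 = 3*39 + 16
39 = 2*16 + 7
16 = 2*7 + 2
7 = 3*2 + 1
2 = 2*1 + 0
The gcd is 1. Working backward:
1 = 7 − 3·2
1 = −3·16 + 7·7
1 = 7·39 − 17·16
1 = −17·133 + 58·39
1 = 58·571 − 249·133
Thus 133·(-249) ≡ 1 (mod 571); reducing, -249 mod 571 = 322.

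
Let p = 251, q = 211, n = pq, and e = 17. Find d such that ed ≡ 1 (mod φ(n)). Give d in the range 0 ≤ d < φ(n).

φ(n) = (p−1)(q−1) = 250·210 = 52500.
Need d with 17·d ≡ 1 (mod 52500). Apply the extended Euclidean algorithm:
52500 = 3088*17 + 4
17 = 4*4 + 1
4 = 4*1 + 0
Back-substitute:
1 = 17 − 4·4
1 = −4·52500 + 12353·17
So 17·12353 ≡ 1 (mod 52500), hence d = 12353.

12353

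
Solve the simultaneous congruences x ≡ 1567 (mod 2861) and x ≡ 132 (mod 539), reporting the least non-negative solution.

301972

Write x = 1567 + 2861·k. Then 2861·k ≡ 132 − 1567 ≡ 182 (mod 539).
Need 2861⁻¹ mod 539. Extended Euclid on (539, 166):
539 = 3×166 + 41
166 = 4×41 + 2
41 = 20×2 + 1
2 = 2×1 + 0
Back-substitute:
1 = 41 − 20·2
1 = −20·166 + 81·41
1 = 81·539 − 263·166
2861⁻¹ ≡ 276 (mod 539), so k ≡ 276·182 ≡ 105 (mod 539).
x = 1567 + 2861·105 = 301972.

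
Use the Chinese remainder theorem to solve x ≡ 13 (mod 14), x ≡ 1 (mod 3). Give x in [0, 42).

13

Write x = 13 + 14·k. Then 14·k ≡ 1 − 13 ≡ 0 (mod 3).
Need 14⁻¹ mod 3. Extended Euclid on (3, 2):
3 = 1·2 + 1
2 = 2·1 + 0
Back-substitute:
1 = 3 − 2
14⁻¹ ≡ 2 (mod 3), so k ≡ 2·0 ≡ 0 (mod 3).
x = 13 + 14·0 = 13.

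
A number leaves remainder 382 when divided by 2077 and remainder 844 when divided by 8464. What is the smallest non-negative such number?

6061068

Write x = 382 + 2077·k. Then 2077·k ≡ 844 − 382 ≡ 462 (mod 8464).
Need 2077⁻¹ mod 8464. Extended Euclid on (8464, 2077):
8464 = 4·2077 + 156
2077 = 13·156 + 49
156 = 3·49 + 9
49 = 5·9 + 4
9 = 2·4 + 1
4 = 4·1 + 0
Back-substitute:
1 = 9 − 2·4
1 = −2·49 + 11·9
1 = 11·156 − 35·49
1 = −35·2077 + 466·156
1 = 466·8464 − 1899·2077
2077⁻¹ ≡ 6565 (mod 8464), so k ≡ 6565·462 ≡ 2918 (mod 8464).
x = 382 + 2077·2918 = 6061068.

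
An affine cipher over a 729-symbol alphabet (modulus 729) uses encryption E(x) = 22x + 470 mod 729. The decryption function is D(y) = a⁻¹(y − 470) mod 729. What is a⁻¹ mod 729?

232

Run Euclid on (729, 22):
729 = 33*22 + 3
22 = 7*3 + 1
3 = 3*1 + 0
gcd = 1, so the inverse exists. Back-substitute:
1 = 22 − 7·3
1 = −7·729 + 232·22
So 22·232 ≡ 1 (mod 729).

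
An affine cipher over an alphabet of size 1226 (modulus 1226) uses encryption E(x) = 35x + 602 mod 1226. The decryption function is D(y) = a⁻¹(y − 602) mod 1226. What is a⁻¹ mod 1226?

1191

gcd(1226, 35) by repeated division:
1226 = 35·35 + 1
35 = 35·1 + 0
The gcd is 1. Working backward:
1 = 1226 − 35·35
So 35·(-35) ≡ 1 (mod 1226), and -35 ≡ 1191 (mod 1226).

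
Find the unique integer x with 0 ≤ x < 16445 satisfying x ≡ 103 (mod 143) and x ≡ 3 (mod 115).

13688

Write x = 103 + 143·k. Then 143·k ≡ 3 − 103 ≡ 15 (mod 115).
Need 143⁻¹ mod 115. Extended Euclid on (115, 28):
115 = 4·28 + 3
28 = 9·3 + 1
3 = 3·1 + 0
Back-substitute:
1 = 28 − 9·3
1 = −9·115 + 37·28
143⁻¹ ≡ 37 (mod 115), so k ≡ 37·15 ≡ 95 (mod 115).
x = 103 + 143·95 = 13688.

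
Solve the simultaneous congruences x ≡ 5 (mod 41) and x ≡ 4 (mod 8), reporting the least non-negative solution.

Write x = 5 + 41·k. Then 41·k ≡ 4 − 5 ≡ 7 (mod 8).
Need 41⁻¹ mod 8. Extended Euclid on (8, 1):
8 = 8*1 + 0
41⁻¹ ≡ 1 (mod 8), so k ≡ 1·7 ≡ 7 (mod 8).
x = 5 + 41·7 = 292.

292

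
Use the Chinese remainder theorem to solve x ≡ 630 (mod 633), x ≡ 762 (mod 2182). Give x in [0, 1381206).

380430

Write x = 630 + 633·k. Then 633·k ≡ 762 − 630 ≡ 132 (mod 2182).
Need 633⁻¹ mod 2182. Extended Euclid on (2182, 633):
2182 = 3*633 + 283
633 = 2*283 + 67
283 = 4*67 + 15
67 = 4*15 + 7
15 = 2*7 + 1
7 = 7*1 + 0
Back-substitute:
1 = 15 − 2·7
1 = −2·67 + 9·15
1 = 9·283 − 38·67
1 = −38·633 + 85·283
1 = 85·2182 − 293·633
633⁻¹ ≡ 1889 (mod 2182), so k ≡ 1889·132 ≡ 600 (mod 2182).
x = 630 + 633·600 = 380430.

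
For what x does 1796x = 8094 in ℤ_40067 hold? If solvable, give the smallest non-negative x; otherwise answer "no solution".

39313

First find gcd(1796, 40067):
40067 = 22*1796 + 555
1796 = 3*555 + 131
555 = 4*131 + 31
131 = 4*31 + 7
31 = 4*7 + 3
7 = 2*3 + 1
3 = 3*1 + 0
gcd = 1, so a unique solution mod 40067 exists.
Back-substitute for the Bézout coefficients:
1 = 7 − 2·3
1 = −2·31 + 9·7
1 = 9·131 − 38·31
1 = −38·555 + 161·131
1 = 161·1796 − 521·555
1 = −521·40067 + 11623·1796
So 1796·(11623) ≡ 1 (mod 40067), giving 1796⁻¹ ≡ 11623.
x ≡ 1796⁻¹·8094 ≡ 11623·8094 ≡ 39313 (mod 40067).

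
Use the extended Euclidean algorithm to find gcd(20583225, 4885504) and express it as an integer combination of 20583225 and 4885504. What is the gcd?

Repeated division:
20583225 = 4·4885504 + 1041209
4885504 = 4·1041209 + 720668
1041209 = 1·720668 + 320541
720668 = 2·320541 + 79586
320541 = 4·79586 + 2197
79586 = 36·2197 + 494
2197 = 4·494 + 221
494 = 2·221 + 52
221 = 4·52 + 13
52 = 4·13 + 0
gcd(20583225, 4885504) = 13.
Back-substituting:
13 = 221 − 4·52
13 = −4·494 + 9·221
13 = 9·2197 − 40·494
13 = −40·79586 + 1449·2197
13 = 1449·320541 − 5836·79586
13 = −5836·720668 + 13121·320541
13 = 13121·1041209 − 18957·720668
13 = −18957·4885504 + 88949·1041209
13 = 88949·20583225 − 374753·4885504
So 13 = (88949)·20583225 + (-374753)·4885504.

13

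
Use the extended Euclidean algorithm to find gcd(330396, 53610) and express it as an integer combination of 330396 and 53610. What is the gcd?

6

Euclidean algorithm:
330396 = 6*53610 + 8736
53610 = 6*8736 + 1194
8736 = 7*1194 + 378
1194 = 3*378 + 60
378 = 6*60 + 18
60 = 3*18 + 6
18 = 3*6 + 0
gcd(330396, 53610) = 6.
Back-substituting:
6 = 60 − 3·18
6 = −3·378 + 19·60
6 = 19·1194 − 60·378
6 = −60·8736 + 439·1194
6 = 439·53610 − 2694·8736
6 = −2694·330396 + 16603·53610
So 6 = (-2694)·330396 + (16603)·53610.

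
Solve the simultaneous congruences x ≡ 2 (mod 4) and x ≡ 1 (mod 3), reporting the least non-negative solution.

10

Write x = 2 + 4·k. Then 4·k ≡ 1 − 2 ≡ 2 (mod 3).
Need 4⁻¹ mod 3. Extended Euclid on (3, 1):
3 = 3·1 + 0
4⁻¹ ≡ 1 (mod 3), so k ≡ 1·2 ≡ 2 (mod 3).
x = 2 + 4·2 = 10.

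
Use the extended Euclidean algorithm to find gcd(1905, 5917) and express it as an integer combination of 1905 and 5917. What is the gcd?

Euclidean algorithm:
5917 = 3·1905 + 202
1905 = 9·202 + 87
202 = 2·87 + 28
87 = 3·28 + 3
28 = 9·3 + 1
3 = 3·1 + 0
gcd(1905, 5917) = 1.
Working backward:
1 = 28 − 9·3
1 = −9·87 + 28·28
1 = 28·202 − 65·87
1 = −65·1905 + 613·202
1 = 613·5917 − 1904·1905
So 1 = (613)·5917 + (-1904)·1905.

1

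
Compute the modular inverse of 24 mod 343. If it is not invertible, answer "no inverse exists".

243

Extended Euclidean algorithm:
343 = 14*24 + 7
24 = 3*7 + 3
7 = 2*3 + 1
3 = 3*1 + 0
gcd = 1, so the inverse exists. Back-substitute:
1 = 7 − 2·3
1 = −2·24 + 7·7
1 = 7·343 − 100·24
Hence 24⁻¹ ≡ -100 ≡ 243 (mod 343).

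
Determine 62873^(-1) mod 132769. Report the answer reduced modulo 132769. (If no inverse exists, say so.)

gcd(132769, 62873) by repeated division:
132769 = 2×62873 + 7023
62873 = 8×7023 + 6689
7023 = 1×6689 + 334
6689 = 20×334 + 9
334 = 37×9 + 1
9 = 9×1 + 0
gcd = 1, so the inverse exists. Back-substitute:
1 = 334 − 37·9
1 = −37·6689 + 741·334
1 = 741·7023 − 778·6689
1 = −778·62873 + 6965·7023
1 = 6965·132769 − 14708·62873
Hence 62873⁻¹ ≡ -14708 ≡ 118061 (mod 132769).

118061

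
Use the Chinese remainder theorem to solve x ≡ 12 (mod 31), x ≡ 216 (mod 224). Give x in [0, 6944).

Write x = 12 + 31·k. Then 31·k ≡ 216 − 12 ≡ 204 (mod 224).
Need 31⁻¹ mod 224. Extended Euclid on (224, 31):
224 = 7·31 + 7
31 = 4·7 + 3
7 = 2·3 + 1
3 = 3·1 + 0
Back-substitute:
1 = 7 − 2·3
1 = −2·31 + 9·7
1 = 9·224 − 65·31
31⁻¹ ≡ 159 (mod 224), so k ≡ 159·204 ≡ 180 (mod 224).
x = 12 + 31·180 = 5592.

5592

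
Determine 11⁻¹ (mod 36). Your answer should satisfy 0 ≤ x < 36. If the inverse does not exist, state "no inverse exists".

Apply the Euclidean algorithm to 36 and 11:
36 = 3×11 + 3
11 = 3×3 + 2
3 = 1×2 + 1
2 = 2×1 + 0
The gcd is 1. Working backward:
1 = 3 − 2
1 = −11 + 4·3
1 = 4·36 − 13·11
So 11·(-13) ≡ 1 (mod 36), and -13 ≡ 23 (mod 36).

23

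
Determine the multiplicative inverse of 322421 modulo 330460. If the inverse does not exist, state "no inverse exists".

Run Euclid on (330460, 322421):
330460 = 1*322421 + 8039
322421 = 40*8039 + 861
8039 = 9*861 + 290
861 = 2*290 + 281
290 = 1*281 + 9
281 = 31*9 + 2
9 = 4*2 + 1
2 = 2*1 + 0
The gcd is 1. Working backward:
1 = 9 − 4·2
1 = −4·281 + 125·9
1 = 125·290 − 129·281
1 = −129·861 + 383·290
1 = 383·8039 − 3576·861
1 = −3576·322421 + 143423·8039
1 = 143423·330460 − 146999·322421
So 322421·(-146999) ≡ 1 (mod 330460), and -146999 ≡ 183461 (mod 330460).

183461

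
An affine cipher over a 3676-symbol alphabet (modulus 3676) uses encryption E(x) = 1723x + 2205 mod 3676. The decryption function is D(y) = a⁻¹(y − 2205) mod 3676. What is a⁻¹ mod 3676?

Extended Euclidean algorithm:
3676 = 2×1723 + 230
1723 = 7×230 + 113
230 = 2×113 + 4
113 = 28×4 + 1
4 = 4×1 + 0
gcd = 1, so the inverse exists. Back-substitute:
1 = 113 − 28·4
1 = −28·230 + 57·113
1 = 57·1723 − 427·230
1 = −427·3676 + 911·1723
So 1723·911 ≡ 1 (mod 3676).

911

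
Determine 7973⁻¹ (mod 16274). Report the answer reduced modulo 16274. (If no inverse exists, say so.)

Run Euclid on (16274, 7973):
16274 = 2·7973 + 328
7973 = 24·328 + 101
328 = 3·101 + 25
101 = 4·25 + 1
25 = 25·1 + 0
gcd = 1, so the inverse exists. Back-substitute:
1 = 101 − 4·25
1 = −4·328 + 13·101
1 = 13·7973 − 316·328
1 = −316·16274 + 645·7973
So 7973·645 ≡ 1 (mod 16274).

645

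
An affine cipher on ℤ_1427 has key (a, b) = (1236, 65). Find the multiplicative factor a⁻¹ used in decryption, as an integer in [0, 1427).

777

Apply the Euclidean algorithm to 1427 and 1236:
1427 = 1·1236 + 191
1236 = 6·191 + 90
191 = 2·90 + 11
90 = 8·11 + 2
11 = 5·2 + 1
2 = 2·1 + 0
Since gcd(1236, 1427) = 1, back-substitute to write 1 as a combination:
1 = 11 − 5·2
1 = −5·90 + 41·11
1 = 41·191 − 87·90
1 = −87·1236 + 563·191
1 = 563·1427 − 650·1236
Thus 1236·(-650) ≡ 1 (mod 1427); reducing, -650 mod 1427 = 777.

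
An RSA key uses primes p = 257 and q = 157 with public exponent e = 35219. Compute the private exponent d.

6299

φ(n) = (p−1)(q−1) = 256·156 = 39936.
Need d with 35219·d ≡ 1 (mod 39936). Apply the extended Euclidean algorithm:
39936 = 1*35219 + 4717
35219 = 7*4717 + 2200
4717 = 2*2200 + 317
2200 = 6*317 + 298
317 = 1*298 + 19
298 = 15*19 + 13
19 = 1*13 + 6
13 = 2*6 + 1
6 = 6*1 + 0
Back-substitute:
1 = 13 − 2·6
1 = −2·19 + 3·13
1 = 3·298 − 47·19
1 = −47·317 + 50·298
1 = 50·2200 − 347·317
1 = −347·4717 + 744·2200
1 = 744·35219 − 5555·4717
1 = −5555·39936 + 6299·35219
So 35219·6299 ≡ 1 (mod 39936), hence d = 6299.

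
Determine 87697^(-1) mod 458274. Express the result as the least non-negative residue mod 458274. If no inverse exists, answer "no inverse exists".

gcd(458274, 87697) by repeated division:
458274 = 5·87697 + 19789
87697 = 4·19789 + 8541
19789 = 2·8541 + 2707
8541 = 3·2707 + 420
2707 = 6·420 + 187
420 = 2·187 + 46
187 = 4·46 + 3
46 = 15·3 + 1
3 = 3·1 + 0
The gcd is 1. Working backward:
1 = 46 − 15·3
1 = −15·187 + 61·46
1 = 61·420 − 137·187
1 = −137·2707 + 883·420
1 = 883·8541 − 2786·2707
1 = −2786·19789 + 6455·8541
1 = 6455·87697 − 28606·19789
1 = −28606·458274 + 149485·87697
So 87697·149485 ≡ 1 (mod 458274).

149485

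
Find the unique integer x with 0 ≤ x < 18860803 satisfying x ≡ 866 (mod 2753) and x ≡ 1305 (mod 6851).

6982474

Write x = 866 + 2753·k. Then 2753·k ≡ 1305 − 866 ≡ 439 (mod 6851).
Need 2753⁻¹ mod 6851. Extended Euclid on (6851, 2753):
6851 = 2·2753 + 1345
2753 = 2·1345 + 63
1345 = 21·63 + 22
63 = 2·22 + 19
22 = 1·19 + 3
19 = 6·3 + 1
3 = 3·1 + 0
Back-substitute:
1 = 19 − 6·3
1 = −6·22 + 7·19
1 = 7·63 − 20·22
1 = −20·1345 + 427·63
1 = 427·2753 − 874·1345
1 = −874·6851 + 2175·2753
2753⁻¹ ≡ 2175 (mod 6851), so k ≡ 2175·439 ≡ 2536 (mod 6851).
x = 866 + 2753·2536 = 6982474.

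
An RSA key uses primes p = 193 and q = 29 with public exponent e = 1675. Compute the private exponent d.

2083

φ(n) = (p−1)(q−1) = 192·28 = 5376.
Need d with 1675·d ≡ 1 (mod 5376). Apply the extended Euclidean algorithm:
5376 = 3*1675 + 351
1675 = 4*351 + 271
351 = 1*271 + 80
271 = 3*80 + 31
80 = 2*31 + 18
31 = 1*18 + 13
18 = 1*13 + 5
13 = 2*5 + 3
5 = 1*3 + 2
3 = 1*2 + 1
2 = 2*1 + 0
Back-substitute:
1 = 3 − 2
1 = −5 + 2·3
1 = 2·13 − 5·5
1 = −5·18 + 7·13
1 = 7·31 − 12·18
1 = −12·80 + 31·31
1 = 31·271 − 105·80
1 = −105·351 + 136·271
1 = 136·1675 − 649·351
1 = −649·5376 + 2083·1675
So 1675·2083 ≡ 1 (mod 5376), hence d = 2083.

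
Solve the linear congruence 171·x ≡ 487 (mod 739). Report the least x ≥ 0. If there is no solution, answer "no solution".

First find gcd(171, 739):
739 = 4·171 + 55
171 = 3·55 + 6
55 = 9·6 + 1
6 = 6·1 + 0
gcd = 1, so a unique solution mod 739 exists.
Back-substitute for the Bézout coefficients:
1 = 55 − 9·6
1 = −9·171 + 28·55
1 = 28·739 − 121·171
So 171·(-121) ≡ 1 (mod 739), giving 171⁻¹ ≡ 618.
x ≡ 171⁻¹·487 ≡ 618·487 ≡ 193 (mod 739).

193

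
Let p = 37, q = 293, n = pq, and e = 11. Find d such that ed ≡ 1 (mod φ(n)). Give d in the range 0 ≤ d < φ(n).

φ(n) = (p−1)(q−1) = 36·292 = 10512.
Need d with 11·d ≡ 1 (mod 10512). Apply the extended Euclidean algorithm:
10512 = 955×11 + 7
11 = 1×7 + 4
7 = 1×4 + 3
4 = 1×3 + 1
3 = 3×1 + 0
Back-substitute:
1 = 4 − 3
1 = −7 + 2·4
1 = 2·11 − 3·7
1 = −3·10512 + 2867·11
So 11·2867 ≡ 1 (mod 10512), hence d = 2867.

2867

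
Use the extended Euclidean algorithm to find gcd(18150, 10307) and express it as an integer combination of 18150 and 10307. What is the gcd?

11

Apply Euclid's algorithm to 18150 and 10307:
18150 = 1×10307 + 7843
10307 = 1×7843 + 2464
7843 = 3×2464 + 451
2464 = 5×451 + 209
451 = 2×209 + 33
209 = 6×33 + 11
33 = 3×11 + 0
gcd(18150, 10307) = 11.
Working backward:
11 = 209 − 6·33
11 = −6·451 + 13·209
11 = 13·2464 − 71·451
11 = −71·7843 + 226·2464
11 = 226·10307 − 297·7843
11 = −297·18150 + 523·10307
So 11 = (-297)·18150 + (523)·10307.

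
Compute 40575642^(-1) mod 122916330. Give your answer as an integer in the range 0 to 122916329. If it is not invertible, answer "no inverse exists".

Compute gcd(40575642, 122916330):
122916330 = 3*40575642 + 1189404
40575642 = 34*1189404 + 135906
1189404 = 8*135906 + 102156
135906 = 1*102156 + 33750
102156 = 3*33750 + 906
33750 = 37*906 + 228
906 = 3*228 + 222
228 = 1*222 + 6
222 = 37*6 + 0
The gcd is 6, not 1, hence no inverse exists.

no inverse exists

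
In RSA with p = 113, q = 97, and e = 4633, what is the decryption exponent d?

3625

φ(n) = (p−1)(q−1) = 112·96 = 10752.
Need d with 4633·d ≡ 1 (mod 10752). Apply the extended Euclidean algorithm:
10752 = 2×4633 + 1486
4633 = 3×1486 + 175
1486 = 8×175 + 86
175 = 2×86 + 3
86 = 28×3 + 2
3 = 1×2 + 1
2 = 2×1 + 0
Back-substitute:
1 = 3 − 2
1 = −86 + 29·3
1 = 29·175 − 59·86
1 = −59·1486 + 501·175
1 = 501·4633 − 1562·1486
1 = −1562·10752 + 3625·4633
So 4633·3625 ≡ 1 (mod 10752), hence d = 3625.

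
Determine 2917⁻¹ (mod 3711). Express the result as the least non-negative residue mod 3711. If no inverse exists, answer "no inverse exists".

874

Apply the Euclidean algorithm to 3711 and 2917:
3711 = 1·2917 + 794
2917 = 3·794 + 535
794 = 1·535 + 259
535 = 2·259 + 17
259 = 15·17 + 4
17 = 4·4 + 1
4 = 4·1 + 0
The gcd is 1. Working backward:
1 = 17 − 4·4
1 = −4·259 + 61·17
1 = 61·535 − 126·259
1 = −126·794 + 187·535
1 = 187·2917 − 687·794
1 = −687·3711 + 874·2917
So 2917·874 ≡ 1 (mod 3711).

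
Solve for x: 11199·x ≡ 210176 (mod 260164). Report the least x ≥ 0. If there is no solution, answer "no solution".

122632

First find gcd(11199, 260164):
260164 = 23×11199 + 2587
11199 = 4×2587 + 851
2587 = 3×851 + 34
851 = 25×34 + 1
34 = 34×1 + 0
gcd = 1, so a unique solution mod 260164 exists.
Back-substitute for the Bézout coefficients:
1 = 851 − 25·34
1 = −25·2587 + 76·851
1 = 76·11199 − 329·2587
1 = −329·260164 + 7643·11199
So 11199·(7643) ≡ 1 (mod 260164), giving 11199⁻¹ ≡ 7643.
x ≡ 11199⁻¹·210176 ≡ 7643·210176 ≡ 122632 (mod 260164).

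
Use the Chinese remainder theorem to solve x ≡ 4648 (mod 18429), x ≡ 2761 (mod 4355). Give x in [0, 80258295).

17549056

Write x = 4648 + 18429·k. Then 18429·k ≡ 2761 − 4648 ≡ 2468 (mod 4355).
Need 18429⁻¹ mod 4355. Extended Euclid on (4355, 1009):
4355 = 4×1009 + 319
1009 = 3×319 + 52
319 = 6×52 + 7
52 = 7×7 + 3
7 = 2×3 + 1
3 = 3×1 + 0
Back-substitute:
1 = 7 − 2·3
1 = −2·52 + 15·7
1 = 15·319 − 92·52
1 = −92·1009 + 291·319
1 = 291·4355 − 1256·1009
18429⁻¹ ≡ 3099 (mod 4355), so k ≡ 3099·2468 ≡ 952 (mod 4355).
x = 4648 + 18429·952 = 17549056.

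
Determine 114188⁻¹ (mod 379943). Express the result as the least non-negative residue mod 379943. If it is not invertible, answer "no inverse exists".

Run Euclid on (379943, 114188):
379943 = 3·114188 + 37379
114188 = 3·37379 + 2051
37379 = 18·2051 + 461
2051 = 4·461 + 207
461 = 2·207 + 47
207 = 4·47 + 19
47 = 2·19 + 9
19 = 2·9 + 1
9 = 9·1 + 0
Since gcd(114188, 379943) = 1, back-substitute to write 1 as a combination:
1 = 19 − 2·9
1 = −2·47 + 5·19
1 = 5·207 − 22·47
1 = −22·461 + 49·207
1 = 49·2051 − 218·461
1 = −218·37379 + 3973·2051
1 = 3973·114188 − 12137·37379
1 = −12137·379943 + 40384·114188
So 114188·40384 ≡ 1 (mod 379943).

40384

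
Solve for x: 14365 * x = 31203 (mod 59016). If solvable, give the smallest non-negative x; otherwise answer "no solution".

39327

First find gcd(14365, 59016):
59016 = 4·14365 + 1556
14365 = 9·1556 + 361
1556 = 4·361 + 112
361 = 3·112 + 25
112 = 4·25 + 12
25 = 2·12 + 1
12 = 12·1 + 0
gcd = 1, so a unique solution mod 59016 exists.
Back-substitute for the Bézout coefficients:
1 = 25 − 2·12
1 = −2·112 + 9·25
1 = 9·361 − 29·112
1 = −29·1556 + 125·361
1 = 125·14365 − 1154·1556
1 = −1154·59016 + 4741·14365
So 14365·(4741) ≡ 1 (mod 59016), giving 14365⁻¹ ≡ 4741.
x ≡ 14365⁻¹·31203 ≡ 4741·31203 ≡ 39327 (mod 59016).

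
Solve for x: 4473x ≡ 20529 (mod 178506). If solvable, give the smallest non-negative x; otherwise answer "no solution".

First find gcd(4473, 178506):
178506 = 39×4473 + 4059
4473 = 1×4059 + 414
4059 = 9×414 + 333
414 = 1×333 + 81
333 = 4×81 + 9
81 = 9×9 + 0
gcd = 9 and 9 | 20529, so solutions exist. Divide through by 9: 497x ≡ 2281 (mod 19834).
Now find 497⁻¹ mod 19834:
19834 = 39×497 + 451
497 = 1×451 + 46
451 = 9×46 + 37
46 = 1×37 + 9
37 = 4×9 + 1
9 = 9×1 + 0
Back-substitute:
1 = 37 − 4·9
1 = −4·46 + 5·37
1 = 5·451 − 49·46
1 = −49·497 + 54·451
1 = 54·19834 − 2155·497
So 497·(-2155) ≡ 1 (mod 19834), i.e. 497⁻¹ ≡ 17679.
Then x ≡ 17679·2281 ≡ 3277 (mod 19834); the smallest non-negative solution is x = 3277.

3277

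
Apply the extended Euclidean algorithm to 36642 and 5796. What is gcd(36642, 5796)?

6

Repeated division:
36642 = 6·5796 + 1866
5796 = 3·1866 + 198
1866 = 9·198 + 84
198 = 2·84 + 30
84 = 2·30 + 24
30 = 1·24 + 6
24 = 4·6 + 0
gcd(36642, 5796) = 6.
Back-substituting:
6 = 30 − 24
6 = −84 + 3·30
6 = 3·198 − 7·84
6 = −7·1866 + 66·198
6 = 66·5796 − 205·1866
6 = −205·36642 + 1296·5796
So 6 = (-205)·36642 + (1296)·5796.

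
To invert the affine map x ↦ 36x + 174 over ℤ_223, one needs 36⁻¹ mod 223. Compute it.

31

Extended Euclidean algorithm:
223 = 6·36 + 7
36 = 5·7 + 1
7 = 7·1 + 0
gcd = 1, so the inverse exists. Back-substitute:
1 = 36 − 5·7
1 = −5·223 + 31·36
So 36·31 ≡ 1 (mod 223).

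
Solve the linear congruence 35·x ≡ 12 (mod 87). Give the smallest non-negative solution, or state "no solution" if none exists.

First find gcd(35, 87):
87 = 2×35 + 17
35 = 2×17 + 1
17 = 17×1 + 0
gcd = 1, so a unique solution mod 87 exists.
Back-substitute for the Bézout coefficients:
1 = 35 − 2·17
1 = −2·87 + 5·35
So 35·(5) ≡ 1 (mod 87), giving 35⁻¹ ≡ 5.
x ≡ 35⁻¹·12 ≡ 5·12 ≡ 60 (mod 87).

60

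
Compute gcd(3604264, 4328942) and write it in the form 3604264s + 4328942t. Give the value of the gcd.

Euclidean algorithm:
4328942 = 1*3604264 + 724678
3604264 = 4*724678 + 705552
724678 = 1*705552 + 19126
705552 = 36*19126 + 17016
19126 = 1*17016 + 2110
17016 = 8*2110 + 136
2110 = 15*136 + 70
136 = 1*70 + 66
70 = 1*66 + 4
66 = 16*4 + 2
4 = 2*2 + 0
gcd(3604264, 4328942) = 2.
Working backward:
2 = 66 − 16·4
2 = −16·70 + 17·66
2 = 17·136 − 33·70
2 = −33·2110 + 512·136
2 = 512·17016 − 4129·2110
2 = −4129·19126 + 4641·17016
2 = 4641·705552 − 171205·19126
2 = −171205·724678 + 175846·705552
2 = 175846·3604264 − 874589·724678
2 = −874589·4328942 + 1050435·3604264
So 2 = (-874589)·4328942 + (1050435)·3604264.

2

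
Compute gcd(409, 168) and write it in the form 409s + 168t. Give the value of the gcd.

Repeated division:
409 = 2·168 + 73
168 = 2·73 + 22
73 = 3·22 + 7
22 = 3·7 + 1
7 = 7·1 + 0
gcd(409, 168) = 1.
Back-substituting:
1 = 22 − 3·7
1 = −3·73 + 10·22
1 = 10·168 − 23·73
1 = −23·409 + 56·168
So 1 = (-23)·409 + (56)·168.

1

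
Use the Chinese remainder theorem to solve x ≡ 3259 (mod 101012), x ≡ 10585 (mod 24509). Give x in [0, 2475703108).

Write x = 3259 + 101012·k. Then 101012·k ≡ 10585 − 3259 ≡ 7326 (mod 24509).
Need 101012⁻¹ mod 24509. Extended Euclid on (24509, 2976):
24509 = 8·2976 + 701
2976 = 4·701 + 172
701 = 4·172 + 13
172 = 13·13 + 3
13 = 4·3 + 1
3 = 3·1 + 0
Back-substitute:
1 = 13 − 4·3
1 = −4·172 + 53·13
1 = 53·701 − 216·172
1 = −216·2976 + 917·701
1 = 917·24509 − 7552·2976
101012⁻¹ ≡ 16957 (mod 24509), so k ≡ 16957·7326 ≡ 15370 (mod 24509).
x = 3259 + 101012·15370 = 1552557699.

1552557699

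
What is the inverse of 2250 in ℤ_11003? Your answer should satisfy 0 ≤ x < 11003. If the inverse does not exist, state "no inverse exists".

gcd(11003, 2250) by repeated division:
11003 = 4*2250 + 2003
2250 = 1*2003 + 247
2003 = 8*247 + 27
247 = 9*27 + 4
27 = 6*4 + 3
4 = 1*3 + 1
3 = 3*1 + 0
gcd = 1, so the inverse exists. Back-substitute:
1 = 4 − 3
1 = −27 + 7·4
1 = 7·247 − 64·27
1 = −64·2003 + 519·247
1 = 519·2250 − 583·2003
1 = −583·11003 + 2851·2250
So 2250·2851 ≡ 1 (mod 11003).

2851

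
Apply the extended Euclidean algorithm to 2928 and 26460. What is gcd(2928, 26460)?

12

Apply Euclid's algorithm to 26460 and 2928:
26460 = 9·2928 + 108
2928 = 27·108 + 12
108 = 9·12 + 0
gcd(2928, 26460) = 12.
Express as a combination:
12 = 2928 − 27·108
12 = −27·26460 + 244·2928
So 12 = (-27)·26460 + (244)·2928.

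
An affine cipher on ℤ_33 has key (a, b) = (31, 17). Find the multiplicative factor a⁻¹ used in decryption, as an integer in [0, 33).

16

gcd(33, 31) by repeated division:
33 = 1·31 + 2
31 = 15·2 + 1
2 = 2·1 + 0
gcd = 1, so the inverse exists. Back-substitute:
1 = 31 − 15·2
1 = −15·33 + 16·31
So 31·16 ≡ 1 (mod 33).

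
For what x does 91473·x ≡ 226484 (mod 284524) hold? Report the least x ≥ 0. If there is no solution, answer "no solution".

156428

First find gcd(91473, 284524):
284524 = 3×91473 + 10105
91473 = 9×10105 + 528
10105 = 19×528 + 73
528 = 7×73 + 17
73 = 4×17 + 5
17 = 3×5 + 2
5 = 2×2 + 1
2 = 2×1 + 0
gcd = 1, so a unique solution mod 284524 exists.
Back-substitute for the Bézout coefficients:
1 = 5 − 2·2
1 = −2·17 + 7·5
1 = 7·73 − 30·17
1 = −30·528 + 217·73
1 = 217·10105 − 4153·528
1 = −4153·91473 + 37594·10105
1 = 37594·284524 − 116935·91473
So 91473·(-116935) ≡ 1 (mod 284524), giving 91473⁻¹ ≡ 167589.
x ≡ 91473⁻¹·226484 ≡ 167589·226484 ≡ 156428 (mod 284524).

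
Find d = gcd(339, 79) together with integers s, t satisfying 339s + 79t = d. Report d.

Euclidean algorithm:
339 = 4*79 + 23
79 = 3*23 + 10
23 = 2*10 + 3
10 = 3*3 + 1
3 = 3*1 + 0
gcd(339, 79) = 1.
Express as a combination:
1 = 10 − 3·3
1 = −3·23 + 7·10
1 = 7·79 − 24·23
1 = −24·339 + 103·79
So 1 = (-24)·339 + (103)·79.

1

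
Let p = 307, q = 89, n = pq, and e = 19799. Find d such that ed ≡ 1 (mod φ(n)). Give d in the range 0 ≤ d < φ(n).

21383

φ(n) = (p−1)(q−1) = 306·88 = 26928.
Need d with 19799·d ≡ 1 (mod 26928). Apply the extended Euclidean algorithm:
26928 = 1·19799 + 7129
19799 = 2·7129 + 5541
7129 = 1·5541 + 1588
5541 = 3·1588 + 777
1588 = 2·777 + 34
777 = 22·34 + 29
34 = 1·29 + 5
29 = 5·5 + 4
5 = 1·4 + 1
4 = 4·1 + 0
Back-substitute:
1 = 5 − 4
1 = −29 + 6·5
1 = 6·34 − 7·29
1 = −7·777 + 160·34
1 = 160·1588 − 327·777
1 = −327·5541 + 1141·1588
1 = 1141·7129 − 1468·5541
1 = −1468·19799 + 4077·7129
1 = 4077·26928 − 5545·19799
So 19799·(-5545) ≡ 1 (mod 26928), hence d ≡ -5545 ≡ 21383 (mod 26928).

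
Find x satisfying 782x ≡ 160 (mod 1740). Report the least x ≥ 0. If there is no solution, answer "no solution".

First find gcd(782, 1740):
1740 = 2*782 + 176
782 = 4*176 + 78
176 = 2*78 + 20
78 = 3*20 + 18
20 = 1*18 + 2
18 = 9*2 + 0
gcd = 2 and 2 | 160, so solutions exist. Divide through by 2: 391x ≡ 80 (mod 870).
Now find 391⁻¹ mod 870:
870 = 2×391 + 88
391 = 4×88 + 39
88 = 2×39 + 10
39 = 3×10 + 9
10 = 1×9 + 1
9 = 9×1 + 0
Back-substitute:
1 = 10 − 9
1 = −39 + 4·10
1 = 4·88 − 9·39
1 = −9·391 + 40·88
1 = 40·870 − 89·391
So 391·(-89) ≡ 1 (mod 870), i.e. 391⁻¹ ≡ 781.
Then x ≡ 781·80 ≡ 710 (mod 870); the smallest non-negative solution is x = 710.

710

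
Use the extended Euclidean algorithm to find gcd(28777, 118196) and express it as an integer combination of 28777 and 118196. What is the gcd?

Repeated division:
118196 = 4·28777 + 3088
28777 = 9·3088 + 985
3088 = 3·985 + 133
985 = 7·133 + 54
133 = 2·54 + 25
54 = 2·25 + 4
25 = 6·4 + 1
4 = 4·1 + 0
gcd(28777, 118196) = 1.
Back-substituting:
1 = 25 − 6·4
1 = −6·54 + 13·25
1 = 13·133 − 32·54
1 = −32·985 + 237·133
1 = 237·3088 − 743·985
1 = −743·28777 + 6924·3088
1 = 6924·118196 − 28439·28777
So 1 = (6924)·118196 + (-28439)·28777.

1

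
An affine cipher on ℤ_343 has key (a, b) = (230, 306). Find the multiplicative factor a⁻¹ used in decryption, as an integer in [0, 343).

258

Extended Euclidean algorithm:
343 = 1×230 + 113
230 = 2×113 + 4
113 = 28×4 + 1
4 = 4×1 + 0
Since gcd(230, 343) = 1, back-substitute to write 1 as a combination:
1 = 113 − 28·4
1 = −28·230 + 57·113
1 = 57·343 − 85·230
Thus 230·(-85) ≡ 1 (mod 343); reducing, -85 mod 343 = 258.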